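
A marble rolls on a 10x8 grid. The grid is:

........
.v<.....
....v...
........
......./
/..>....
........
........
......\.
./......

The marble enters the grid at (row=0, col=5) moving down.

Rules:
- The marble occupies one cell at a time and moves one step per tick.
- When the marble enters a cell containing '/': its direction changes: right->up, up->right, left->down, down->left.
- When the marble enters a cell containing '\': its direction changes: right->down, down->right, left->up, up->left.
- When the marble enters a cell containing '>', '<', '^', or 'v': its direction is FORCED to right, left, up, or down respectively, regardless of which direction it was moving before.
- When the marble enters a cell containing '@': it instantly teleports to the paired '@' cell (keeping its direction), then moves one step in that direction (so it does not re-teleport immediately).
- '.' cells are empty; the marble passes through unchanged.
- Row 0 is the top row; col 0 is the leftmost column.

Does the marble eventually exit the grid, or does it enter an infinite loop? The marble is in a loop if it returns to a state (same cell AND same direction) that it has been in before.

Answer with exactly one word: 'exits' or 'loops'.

Step 1: enter (0,5), '.' pass, move down to (1,5)
Step 2: enter (1,5), '.' pass, move down to (2,5)
Step 3: enter (2,5), '.' pass, move down to (3,5)
Step 4: enter (3,5), '.' pass, move down to (4,5)
Step 5: enter (4,5), '.' pass, move down to (5,5)
Step 6: enter (5,5), '.' pass, move down to (6,5)
Step 7: enter (6,5), '.' pass, move down to (7,5)
Step 8: enter (7,5), '.' pass, move down to (8,5)
Step 9: enter (8,5), '.' pass, move down to (9,5)
Step 10: enter (9,5), '.' pass, move down to (10,5)
Step 11: at (10,5) — EXIT via bottom edge, pos 5

Answer: exits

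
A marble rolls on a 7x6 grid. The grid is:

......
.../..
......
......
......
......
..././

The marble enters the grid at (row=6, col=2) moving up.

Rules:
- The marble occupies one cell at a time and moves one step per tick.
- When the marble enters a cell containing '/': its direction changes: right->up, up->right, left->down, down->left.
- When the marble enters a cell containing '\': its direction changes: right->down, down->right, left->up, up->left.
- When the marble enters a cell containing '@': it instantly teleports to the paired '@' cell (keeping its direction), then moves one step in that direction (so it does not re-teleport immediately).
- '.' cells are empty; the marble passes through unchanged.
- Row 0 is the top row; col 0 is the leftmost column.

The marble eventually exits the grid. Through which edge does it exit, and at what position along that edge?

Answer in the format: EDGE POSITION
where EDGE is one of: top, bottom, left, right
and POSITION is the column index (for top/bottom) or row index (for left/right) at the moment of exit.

Step 1: enter (6,2), '.' pass, move up to (5,2)
Step 2: enter (5,2), '.' pass, move up to (4,2)
Step 3: enter (4,2), '.' pass, move up to (3,2)
Step 4: enter (3,2), '.' pass, move up to (2,2)
Step 5: enter (2,2), '.' pass, move up to (1,2)
Step 6: enter (1,2), '.' pass, move up to (0,2)
Step 7: enter (0,2), '.' pass, move up to (-1,2)
Step 8: at (-1,2) — EXIT via top edge, pos 2

Answer: top 2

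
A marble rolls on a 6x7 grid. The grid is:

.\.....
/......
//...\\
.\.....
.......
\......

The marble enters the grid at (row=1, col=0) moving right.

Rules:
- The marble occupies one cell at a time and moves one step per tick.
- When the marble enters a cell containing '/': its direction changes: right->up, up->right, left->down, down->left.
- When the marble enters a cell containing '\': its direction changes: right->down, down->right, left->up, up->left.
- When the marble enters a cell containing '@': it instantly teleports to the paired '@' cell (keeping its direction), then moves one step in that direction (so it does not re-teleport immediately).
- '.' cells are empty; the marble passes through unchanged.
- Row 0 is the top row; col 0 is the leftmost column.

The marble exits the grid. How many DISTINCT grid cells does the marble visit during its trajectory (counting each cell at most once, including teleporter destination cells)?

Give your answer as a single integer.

Step 1: enter (1,0), '/' deflects right->up, move up to (0,0)
Step 2: enter (0,0), '.' pass, move up to (-1,0)
Step 3: at (-1,0) — EXIT via top edge, pos 0
Distinct cells visited: 2 (path length 2)

Answer: 2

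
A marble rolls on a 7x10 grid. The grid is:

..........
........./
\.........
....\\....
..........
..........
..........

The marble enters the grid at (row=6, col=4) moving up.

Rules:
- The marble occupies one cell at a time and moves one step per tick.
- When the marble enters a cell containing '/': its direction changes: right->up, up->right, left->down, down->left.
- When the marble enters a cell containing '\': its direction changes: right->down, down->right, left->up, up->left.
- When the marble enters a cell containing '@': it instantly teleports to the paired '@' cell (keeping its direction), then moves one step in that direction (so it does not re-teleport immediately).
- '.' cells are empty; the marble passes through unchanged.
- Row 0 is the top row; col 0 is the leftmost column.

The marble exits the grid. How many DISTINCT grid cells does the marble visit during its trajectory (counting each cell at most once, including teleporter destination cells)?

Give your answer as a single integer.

Answer: 8

Derivation:
Step 1: enter (6,4), '.' pass, move up to (5,4)
Step 2: enter (5,4), '.' pass, move up to (4,4)
Step 3: enter (4,4), '.' pass, move up to (3,4)
Step 4: enter (3,4), '\' deflects up->left, move left to (3,3)
Step 5: enter (3,3), '.' pass, move left to (3,2)
Step 6: enter (3,2), '.' pass, move left to (3,1)
Step 7: enter (3,1), '.' pass, move left to (3,0)
Step 8: enter (3,0), '.' pass, move left to (3,-1)
Step 9: at (3,-1) — EXIT via left edge, pos 3
Distinct cells visited: 8 (path length 8)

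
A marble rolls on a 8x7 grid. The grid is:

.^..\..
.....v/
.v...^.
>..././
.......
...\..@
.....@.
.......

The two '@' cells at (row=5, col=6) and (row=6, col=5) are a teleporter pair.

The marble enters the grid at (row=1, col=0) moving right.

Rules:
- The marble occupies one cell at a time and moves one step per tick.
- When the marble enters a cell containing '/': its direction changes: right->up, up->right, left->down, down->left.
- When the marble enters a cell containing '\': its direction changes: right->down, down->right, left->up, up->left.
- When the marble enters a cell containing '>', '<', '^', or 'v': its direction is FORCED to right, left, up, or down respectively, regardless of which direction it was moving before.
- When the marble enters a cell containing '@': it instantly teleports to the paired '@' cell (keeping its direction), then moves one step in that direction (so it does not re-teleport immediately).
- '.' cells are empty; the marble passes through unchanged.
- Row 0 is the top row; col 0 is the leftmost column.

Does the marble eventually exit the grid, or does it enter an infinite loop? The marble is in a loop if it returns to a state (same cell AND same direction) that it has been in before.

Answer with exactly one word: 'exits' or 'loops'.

Step 1: enter (1,0), '.' pass, move right to (1,1)
Step 2: enter (1,1), '.' pass, move right to (1,2)
Step 3: enter (1,2), '.' pass, move right to (1,3)
Step 4: enter (1,3), '.' pass, move right to (1,4)
Step 5: enter (1,4), '.' pass, move right to (1,5)
Step 6: enter (1,5), 'v' forces right->down, move down to (2,5)
Step 7: enter (2,5), '^' forces down->up, move up to (1,5)
Step 8: enter (1,5), 'v' forces up->down, move down to (2,5)
Step 9: at (2,5) dir=down — LOOP DETECTED (seen before)

Answer: loops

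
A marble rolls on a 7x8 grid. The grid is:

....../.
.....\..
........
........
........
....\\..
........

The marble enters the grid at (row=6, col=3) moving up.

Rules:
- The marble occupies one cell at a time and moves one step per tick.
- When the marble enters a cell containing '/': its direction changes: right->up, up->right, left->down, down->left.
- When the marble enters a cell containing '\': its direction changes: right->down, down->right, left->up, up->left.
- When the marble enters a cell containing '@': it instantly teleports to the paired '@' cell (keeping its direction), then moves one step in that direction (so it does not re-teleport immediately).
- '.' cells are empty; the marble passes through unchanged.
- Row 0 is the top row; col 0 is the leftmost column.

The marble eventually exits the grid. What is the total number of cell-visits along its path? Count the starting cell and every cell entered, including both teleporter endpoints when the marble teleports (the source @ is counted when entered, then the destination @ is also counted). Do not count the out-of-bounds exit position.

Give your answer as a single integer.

Step 1: enter (6,3), '.' pass, move up to (5,3)
Step 2: enter (5,3), '.' pass, move up to (4,3)
Step 3: enter (4,3), '.' pass, move up to (3,3)
Step 4: enter (3,3), '.' pass, move up to (2,3)
Step 5: enter (2,3), '.' pass, move up to (1,3)
Step 6: enter (1,3), '.' pass, move up to (0,3)
Step 7: enter (0,3), '.' pass, move up to (-1,3)
Step 8: at (-1,3) — EXIT via top edge, pos 3
Path length (cell visits): 7

Answer: 7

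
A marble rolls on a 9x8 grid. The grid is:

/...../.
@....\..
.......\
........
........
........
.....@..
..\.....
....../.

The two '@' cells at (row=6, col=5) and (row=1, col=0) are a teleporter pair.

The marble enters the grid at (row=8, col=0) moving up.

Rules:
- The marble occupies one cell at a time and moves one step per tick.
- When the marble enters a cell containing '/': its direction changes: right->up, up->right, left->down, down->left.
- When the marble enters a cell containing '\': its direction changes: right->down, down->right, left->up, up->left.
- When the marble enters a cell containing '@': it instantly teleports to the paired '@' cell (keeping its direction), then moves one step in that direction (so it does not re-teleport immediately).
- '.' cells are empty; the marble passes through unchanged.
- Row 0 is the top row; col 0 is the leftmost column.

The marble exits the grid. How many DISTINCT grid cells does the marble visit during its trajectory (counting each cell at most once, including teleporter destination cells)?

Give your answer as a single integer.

Step 1: enter (8,0), '.' pass, move up to (7,0)
Step 2: enter (7,0), '.' pass, move up to (6,0)
Step 3: enter (6,0), '.' pass, move up to (5,0)
Step 4: enter (5,0), '.' pass, move up to (4,0)
Step 5: enter (4,0), '.' pass, move up to (3,0)
Step 6: enter (3,0), '.' pass, move up to (2,0)
Step 7: enter (2,0), '.' pass, move up to (1,0)
Step 8: enter (1,0), '@' teleport (1,0)->(6,5), also enter (6,5), move up to (5,5)
Step 9: enter (5,5), '.' pass, move up to (4,5)
Step 10: enter (4,5), '.' pass, move up to (3,5)
Step 11: enter (3,5), '.' pass, move up to (2,5)
Step 12: enter (2,5), '.' pass, move up to (1,5)
Step 13: enter (1,5), '\' deflects up->left, move left to (1,4)
Step 14: enter (1,4), '.' pass, move left to (1,3)
Step 15: enter (1,3), '.' pass, move left to (1,2)
Step 16: enter (1,2), '.' pass, move left to (1,1)
Step 17: enter (1,1), '.' pass, move left to (1,0)
Step 18: enter (1,0), '@' teleport (1,0)->(6,5), also enter (6,5), move left to (6,4)
Step 19: enter (6,4), '.' pass, move left to (6,3)
Step 20: enter (6,3), '.' pass, move left to (6,2)
Step 21: enter (6,2), '.' pass, move left to (6,1)
Step 22: enter (6,1), '.' pass, move left to (6,0)
Step 23: enter (6,0), '.' pass, move left to (6,-1)
Step 24: at (6,-1) — EXIT via left edge, pos 6
Distinct cells visited: 22 (path length 25)

Answer: 22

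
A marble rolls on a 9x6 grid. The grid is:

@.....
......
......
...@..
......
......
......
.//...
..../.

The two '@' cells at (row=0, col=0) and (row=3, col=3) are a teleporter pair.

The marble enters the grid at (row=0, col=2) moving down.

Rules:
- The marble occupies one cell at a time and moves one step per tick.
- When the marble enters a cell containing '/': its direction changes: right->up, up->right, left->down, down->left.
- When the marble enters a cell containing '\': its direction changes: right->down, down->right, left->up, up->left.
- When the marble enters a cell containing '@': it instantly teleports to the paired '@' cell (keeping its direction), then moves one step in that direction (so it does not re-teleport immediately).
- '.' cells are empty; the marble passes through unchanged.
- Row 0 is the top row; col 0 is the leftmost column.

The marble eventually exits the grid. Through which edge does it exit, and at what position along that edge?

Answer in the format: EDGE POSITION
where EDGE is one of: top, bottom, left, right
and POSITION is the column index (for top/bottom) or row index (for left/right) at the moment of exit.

Step 1: enter (0,2), '.' pass, move down to (1,2)
Step 2: enter (1,2), '.' pass, move down to (2,2)
Step 3: enter (2,2), '.' pass, move down to (3,2)
Step 4: enter (3,2), '.' pass, move down to (4,2)
Step 5: enter (4,2), '.' pass, move down to (5,2)
Step 6: enter (5,2), '.' pass, move down to (6,2)
Step 7: enter (6,2), '.' pass, move down to (7,2)
Step 8: enter (7,2), '/' deflects down->left, move left to (7,1)
Step 9: enter (7,1), '/' deflects left->down, move down to (8,1)
Step 10: enter (8,1), '.' pass, move down to (9,1)
Step 11: at (9,1) — EXIT via bottom edge, pos 1

Answer: bottom 1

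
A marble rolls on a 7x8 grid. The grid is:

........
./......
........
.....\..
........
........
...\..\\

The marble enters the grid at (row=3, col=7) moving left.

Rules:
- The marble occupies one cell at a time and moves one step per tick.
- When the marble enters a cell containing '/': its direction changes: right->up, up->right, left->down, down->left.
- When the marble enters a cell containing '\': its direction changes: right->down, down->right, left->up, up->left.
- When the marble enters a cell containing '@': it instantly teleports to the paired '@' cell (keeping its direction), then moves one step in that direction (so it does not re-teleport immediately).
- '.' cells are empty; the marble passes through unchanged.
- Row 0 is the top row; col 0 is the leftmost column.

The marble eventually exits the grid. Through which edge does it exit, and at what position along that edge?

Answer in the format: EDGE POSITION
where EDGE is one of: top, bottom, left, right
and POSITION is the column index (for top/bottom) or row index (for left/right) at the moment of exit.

Step 1: enter (3,7), '.' pass, move left to (3,6)
Step 2: enter (3,6), '.' pass, move left to (3,5)
Step 3: enter (3,5), '\' deflects left->up, move up to (2,5)
Step 4: enter (2,5), '.' pass, move up to (1,5)
Step 5: enter (1,5), '.' pass, move up to (0,5)
Step 6: enter (0,5), '.' pass, move up to (-1,5)
Step 7: at (-1,5) — EXIT via top edge, pos 5

Answer: top 5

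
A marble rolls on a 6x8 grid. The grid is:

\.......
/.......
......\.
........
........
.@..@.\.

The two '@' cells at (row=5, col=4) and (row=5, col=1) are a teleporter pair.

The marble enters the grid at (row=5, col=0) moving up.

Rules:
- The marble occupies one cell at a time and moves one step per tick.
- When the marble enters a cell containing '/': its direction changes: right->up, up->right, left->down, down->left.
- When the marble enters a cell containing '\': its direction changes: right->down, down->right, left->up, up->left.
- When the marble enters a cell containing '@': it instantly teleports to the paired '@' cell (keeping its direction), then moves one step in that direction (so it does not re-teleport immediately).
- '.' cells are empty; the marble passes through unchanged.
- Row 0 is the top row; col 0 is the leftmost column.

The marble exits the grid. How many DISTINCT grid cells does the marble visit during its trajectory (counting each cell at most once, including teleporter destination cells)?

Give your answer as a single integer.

Answer: 12

Derivation:
Step 1: enter (5,0), '.' pass, move up to (4,0)
Step 2: enter (4,0), '.' pass, move up to (3,0)
Step 3: enter (3,0), '.' pass, move up to (2,0)
Step 4: enter (2,0), '.' pass, move up to (1,0)
Step 5: enter (1,0), '/' deflects up->right, move right to (1,1)
Step 6: enter (1,1), '.' pass, move right to (1,2)
Step 7: enter (1,2), '.' pass, move right to (1,3)
Step 8: enter (1,3), '.' pass, move right to (1,4)
Step 9: enter (1,4), '.' pass, move right to (1,5)
Step 10: enter (1,5), '.' pass, move right to (1,6)
Step 11: enter (1,6), '.' pass, move right to (1,7)
Step 12: enter (1,7), '.' pass, move right to (1,8)
Step 13: at (1,8) — EXIT via right edge, pos 1
Distinct cells visited: 12 (path length 12)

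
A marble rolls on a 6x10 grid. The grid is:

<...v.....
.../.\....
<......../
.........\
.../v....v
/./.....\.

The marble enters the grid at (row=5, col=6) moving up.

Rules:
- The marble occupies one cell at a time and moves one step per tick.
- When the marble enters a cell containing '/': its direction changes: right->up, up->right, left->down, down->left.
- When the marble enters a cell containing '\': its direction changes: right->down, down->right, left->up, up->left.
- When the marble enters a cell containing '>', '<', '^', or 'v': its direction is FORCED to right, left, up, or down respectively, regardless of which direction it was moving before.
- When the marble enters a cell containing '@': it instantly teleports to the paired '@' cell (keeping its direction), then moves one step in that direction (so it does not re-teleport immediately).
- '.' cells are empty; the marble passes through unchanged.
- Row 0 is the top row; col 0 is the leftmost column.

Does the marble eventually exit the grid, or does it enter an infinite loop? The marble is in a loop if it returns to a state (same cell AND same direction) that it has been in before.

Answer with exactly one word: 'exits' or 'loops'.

Answer: exits

Derivation:
Step 1: enter (5,6), '.' pass, move up to (4,6)
Step 2: enter (4,6), '.' pass, move up to (3,6)
Step 3: enter (3,6), '.' pass, move up to (2,6)
Step 4: enter (2,6), '.' pass, move up to (1,6)
Step 5: enter (1,6), '.' pass, move up to (0,6)
Step 6: enter (0,6), '.' pass, move up to (-1,6)
Step 7: at (-1,6) — EXIT via top edge, pos 6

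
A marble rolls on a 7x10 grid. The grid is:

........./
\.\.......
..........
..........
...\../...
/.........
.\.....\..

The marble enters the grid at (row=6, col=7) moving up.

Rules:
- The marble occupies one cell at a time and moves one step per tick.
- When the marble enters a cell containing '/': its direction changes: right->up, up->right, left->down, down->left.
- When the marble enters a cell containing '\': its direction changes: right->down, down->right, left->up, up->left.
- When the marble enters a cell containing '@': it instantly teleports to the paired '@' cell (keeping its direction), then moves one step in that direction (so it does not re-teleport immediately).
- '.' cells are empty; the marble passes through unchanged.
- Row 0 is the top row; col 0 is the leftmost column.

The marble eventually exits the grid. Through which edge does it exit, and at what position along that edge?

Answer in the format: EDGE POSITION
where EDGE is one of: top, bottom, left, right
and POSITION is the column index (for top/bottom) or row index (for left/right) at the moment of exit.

Step 1: enter (6,7), '\' deflects up->left, move left to (6,6)
Step 2: enter (6,6), '.' pass, move left to (6,5)
Step 3: enter (6,5), '.' pass, move left to (6,4)
Step 4: enter (6,4), '.' pass, move left to (6,3)
Step 5: enter (6,3), '.' pass, move left to (6,2)
Step 6: enter (6,2), '.' pass, move left to (6,1)
Step 7: enter (6,1), '\' deflects left->up, move up to (5,1)
Step 8: enter (5,1), '.' pass, move up to (4,1)
Step 9: enter (4,1), '.' pass, move up to (3,1)
Step 10: enter (3,1), '.' pass, move up to (2,1)
Step 11: enter (2,1), '.' pass, move up to (1,1)
Step 12: enter (1,1), '.' pass, move up to (0,1)
Step 13: enter (0,1), '.' pass, move up to (-1,1)
Step 14: at (-1,1) — EXIT via top edge, pos 1

Answer: top 1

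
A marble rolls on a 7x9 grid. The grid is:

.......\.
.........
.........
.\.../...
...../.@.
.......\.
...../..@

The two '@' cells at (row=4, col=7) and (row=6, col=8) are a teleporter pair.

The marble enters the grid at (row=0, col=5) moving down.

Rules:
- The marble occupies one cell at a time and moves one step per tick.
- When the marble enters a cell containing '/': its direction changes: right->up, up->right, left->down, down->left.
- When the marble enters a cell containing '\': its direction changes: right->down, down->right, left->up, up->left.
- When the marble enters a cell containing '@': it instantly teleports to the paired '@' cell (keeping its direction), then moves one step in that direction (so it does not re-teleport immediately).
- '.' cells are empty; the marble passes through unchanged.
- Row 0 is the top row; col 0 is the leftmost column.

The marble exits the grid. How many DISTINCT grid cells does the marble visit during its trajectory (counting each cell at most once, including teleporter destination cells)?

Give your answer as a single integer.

Step 1: enter (0,5), '.' pass, move down to (1,5)
Step 2: enter (1,5), '.' pass, move down to (2,5)
Step 3: enter (2,5), '.' pass, move down to (3,5)
Step 4: enter (3,5), '/' deflects down->left, move left to (3,4)
Step 5: enter (3,4), '.' pass, move left to (3,3)
Step 6: enter (3,3), '.' pass, move left to (3,2)
Step 7: enter (3,2), '.' pass, move left to (3,1)
Step 8: enter (3,1), '\' deflects left->up, move up to (2,1)
Step 9: enter (2,1), '.' pass, move up to (1,1)
Step 10: enter (1,1), '.' pass, move up to (0,1)
Step 11: enter (0,1), '.' pass, move up to (-1,1)
Step 12: at (-1,1) — EXIT via top edge, pos 1
Distinct cells visited: 11 (path length 11)

Answer: 11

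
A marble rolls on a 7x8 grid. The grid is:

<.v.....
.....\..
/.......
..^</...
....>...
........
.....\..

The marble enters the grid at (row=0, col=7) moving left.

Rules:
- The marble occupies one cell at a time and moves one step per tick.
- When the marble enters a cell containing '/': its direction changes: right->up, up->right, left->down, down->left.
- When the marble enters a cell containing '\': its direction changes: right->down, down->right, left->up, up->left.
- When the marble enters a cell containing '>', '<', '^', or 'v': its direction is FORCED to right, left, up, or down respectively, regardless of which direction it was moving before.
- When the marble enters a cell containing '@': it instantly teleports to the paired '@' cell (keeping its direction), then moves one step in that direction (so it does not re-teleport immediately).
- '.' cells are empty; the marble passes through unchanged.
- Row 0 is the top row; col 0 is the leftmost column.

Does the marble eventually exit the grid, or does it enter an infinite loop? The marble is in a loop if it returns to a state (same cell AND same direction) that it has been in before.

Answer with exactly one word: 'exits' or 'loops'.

Step 1: enter (0,7), '.' pass, move left to (0,6)
Step 2: enter (0,6), '.' pass, move left to (0,5)
Step 3: enter (0,5), '.' pass, move left to (0,4)
Step 4: enter (0,4), '.' pass, move left to (0,3)
Step 5: enter (0,3), '.' pass, move left to (0,2)
Step 6: enter (0,2), 'v' forces left->down, move down to (1,2)
Step 7: enter (1,2), '.' pass, move down to (2,2)
Step 8: enter (2,2), '.' pass, move down to (3,2)
Step 9: enter (3,2), '^' forces down->up, move up to (2,2)
Step 10: enter (2,2), '.' pass, move up to (1,2)
Step 11: enter (1,2), '.' pass, move up to (0,2)
Step 12: enter (0,2), 'v' forces up->down, move down to (1,2)
Step 13: at (1,2) dir=down — LOOP DETECTED (seen before)

Answer: loops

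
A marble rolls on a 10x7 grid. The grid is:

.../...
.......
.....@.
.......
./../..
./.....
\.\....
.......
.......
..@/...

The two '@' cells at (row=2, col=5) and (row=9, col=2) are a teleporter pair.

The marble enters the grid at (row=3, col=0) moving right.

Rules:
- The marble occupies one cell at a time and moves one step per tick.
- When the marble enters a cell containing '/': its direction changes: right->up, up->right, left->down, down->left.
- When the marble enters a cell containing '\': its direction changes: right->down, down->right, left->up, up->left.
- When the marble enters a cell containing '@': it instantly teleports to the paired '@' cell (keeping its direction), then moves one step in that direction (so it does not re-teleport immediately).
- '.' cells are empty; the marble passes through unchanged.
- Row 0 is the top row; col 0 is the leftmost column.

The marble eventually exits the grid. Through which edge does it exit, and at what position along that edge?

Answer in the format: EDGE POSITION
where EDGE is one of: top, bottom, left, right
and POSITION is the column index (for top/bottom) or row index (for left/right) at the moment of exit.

Answer: right 3

Derivation:
Step 1: enter (3,0), '.' pass, move right to (3,1)
Step 2: enter (3,1), '.' pass, move right to (3,2)
Step 3: enter (3,2), '.' pass, move right to (3,3)
Step 4: enter (3,3), '.' pass, move right to (3,4)
Step 5: enter (3,4), '.' pass, move right to (3,5)
Step 6: enter (3,5), '.' pass, move right to (3,6)
Step 7: enter (3,6), '.' pass, move right to (3,7)
Step 8: at (3,7) — EXIT via right edge, pos 3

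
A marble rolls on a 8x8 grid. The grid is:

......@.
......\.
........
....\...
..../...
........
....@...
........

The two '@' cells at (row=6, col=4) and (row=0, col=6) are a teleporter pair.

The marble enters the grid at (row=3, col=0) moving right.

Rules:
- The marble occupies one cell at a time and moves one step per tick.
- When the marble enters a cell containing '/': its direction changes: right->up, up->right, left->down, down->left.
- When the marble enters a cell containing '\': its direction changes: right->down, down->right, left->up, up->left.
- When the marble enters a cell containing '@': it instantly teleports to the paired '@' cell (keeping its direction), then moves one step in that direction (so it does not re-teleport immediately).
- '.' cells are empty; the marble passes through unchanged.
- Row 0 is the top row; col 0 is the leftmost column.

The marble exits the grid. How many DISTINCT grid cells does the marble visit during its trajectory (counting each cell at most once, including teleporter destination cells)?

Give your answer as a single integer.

Answer: 10

Derivation:
Step 1: enter (3,0), '.' pass, move right to (3,1)
Step 2: enter (3,1), '.' pass, move right to (3,2)
Step 3: enter (3,2), '.' pass, move right to (3,3)
Step 4: enter (3,3), '.' pass, move right to (3,4)
Step 5: enter (3,4), '\' deflects right->down, move down to (4,4)
Step 6: enter (4,4), '/' deflects down->left, move left to (4,3)
Step 7: enter (4,3), '.' pass, move left to (4,2)
Step 8: enter (4,2), '.' pass, move left to (4,1)
Step 9: enter (4,1), '.' pass, move left to (4,0)
Step 10: enter (4,0), '.' pass, move left to (4,-1)
Step 11: at (4,-1) — EXIT via left edge, pos 4
Distinct cells visited: 10 (path length 10)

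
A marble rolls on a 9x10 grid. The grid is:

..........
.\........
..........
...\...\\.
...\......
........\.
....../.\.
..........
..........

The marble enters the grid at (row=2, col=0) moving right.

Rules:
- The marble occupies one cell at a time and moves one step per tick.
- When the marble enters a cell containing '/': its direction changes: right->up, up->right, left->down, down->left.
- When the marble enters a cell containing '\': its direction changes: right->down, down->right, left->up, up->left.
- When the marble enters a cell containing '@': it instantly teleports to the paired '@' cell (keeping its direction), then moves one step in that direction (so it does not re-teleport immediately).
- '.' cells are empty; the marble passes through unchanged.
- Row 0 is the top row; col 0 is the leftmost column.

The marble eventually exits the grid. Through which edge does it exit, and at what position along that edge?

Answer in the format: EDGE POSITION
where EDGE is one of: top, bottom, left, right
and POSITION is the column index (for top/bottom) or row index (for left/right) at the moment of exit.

Answer: right 2

Derivation:
Step 1: enter (2,0), '.' pass, move right to (2,1)
Step 2: enter (2,1), '.' pass, move right to (2,2)
Step 3: enter (2,2), '.' pass, move right to (2,3)
Step 4: enter (2,3), '.' pass, move right to (2,4)
Step 5: enter (2,4), '.' pass, move right to (2,5)
Step 6: enter (2,5), '.' pass, move right to (2,6)
Step 7: enter (2,6), '.' pass, move right to (2,7)
Step 8: enter (2,7), '.' pass, move right to (2,8)
Step 9: enter (2,8), '.' pass, move right to (2,9)
Step 10: enter (2,9), '.' pass, move right to (2,10)
Step 11: at (2,10) — EXIT via right edge, pos 2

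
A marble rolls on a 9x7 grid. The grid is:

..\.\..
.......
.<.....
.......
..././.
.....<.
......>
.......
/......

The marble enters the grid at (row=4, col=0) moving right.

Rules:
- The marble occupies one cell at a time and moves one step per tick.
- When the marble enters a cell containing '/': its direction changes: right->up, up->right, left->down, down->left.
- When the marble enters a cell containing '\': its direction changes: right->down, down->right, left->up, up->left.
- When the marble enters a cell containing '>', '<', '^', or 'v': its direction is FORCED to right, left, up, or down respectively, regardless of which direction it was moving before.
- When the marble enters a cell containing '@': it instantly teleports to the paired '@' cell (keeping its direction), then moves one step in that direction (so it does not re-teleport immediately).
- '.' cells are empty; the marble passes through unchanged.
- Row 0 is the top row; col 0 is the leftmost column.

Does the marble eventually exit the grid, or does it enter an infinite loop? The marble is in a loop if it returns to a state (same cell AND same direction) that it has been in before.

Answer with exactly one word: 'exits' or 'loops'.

Step 1: enter (4,0), '.' pass, move right to (4,1)
Step 2: enter (4,1), '.' pass, move right to (4,2)
Step 3: enter (4,2), '.' pass, move right to (4,3)
Step 4: enter (4,3), '/' deflects right->up, move up to (3,3)
Step 5: enter (3,3), '.' pass, move up to (2,3)
Step 6: enter (2,3), '.' pass, move up to (1,3)
Step 7: enter (1,3), '.' pass, move up to (0,3)
Step 8: enter (0,3), '.' pass, move up to (-1,3)
Step 9: at (-1,3) — EXIT via top edge, pos 3

Answer: exits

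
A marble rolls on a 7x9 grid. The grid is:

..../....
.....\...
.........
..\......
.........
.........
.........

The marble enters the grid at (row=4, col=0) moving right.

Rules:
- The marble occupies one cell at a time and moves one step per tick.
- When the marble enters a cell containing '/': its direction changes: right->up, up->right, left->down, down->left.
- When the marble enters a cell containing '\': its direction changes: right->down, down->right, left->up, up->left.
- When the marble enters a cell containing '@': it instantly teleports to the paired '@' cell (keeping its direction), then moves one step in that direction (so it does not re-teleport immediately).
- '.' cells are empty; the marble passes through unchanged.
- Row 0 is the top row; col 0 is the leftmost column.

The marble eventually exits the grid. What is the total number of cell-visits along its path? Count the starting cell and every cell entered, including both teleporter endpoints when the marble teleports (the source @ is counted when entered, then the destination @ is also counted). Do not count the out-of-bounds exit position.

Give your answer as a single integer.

Step 1: enter (4,0), '.' pass, move right to (4,1)
Step 2: enter (4,1), '.' pass, move right to (4,2)
Step 3: enter (4,2), '.' pass, move right to (4,3)
Step 4: enter (4,3), '.' pass, move right to (4,4)
Step 5: enter (4,4), '.' pass, move right to (4,5)
Step 6: enter (4,5), '.' pass, move right to (4,6)
Step 7: enter (4,6), '.' pass, move right to (4,7)
Step 8: enter (4,7), '.' pass, move right to (4,8)
Step 9: enter (4,8), '.' pass, move right to (4,9)
Step 10: at (4,9) — EXIT via right edge, pos 4
Path length (cell visits): 9

Answer: 9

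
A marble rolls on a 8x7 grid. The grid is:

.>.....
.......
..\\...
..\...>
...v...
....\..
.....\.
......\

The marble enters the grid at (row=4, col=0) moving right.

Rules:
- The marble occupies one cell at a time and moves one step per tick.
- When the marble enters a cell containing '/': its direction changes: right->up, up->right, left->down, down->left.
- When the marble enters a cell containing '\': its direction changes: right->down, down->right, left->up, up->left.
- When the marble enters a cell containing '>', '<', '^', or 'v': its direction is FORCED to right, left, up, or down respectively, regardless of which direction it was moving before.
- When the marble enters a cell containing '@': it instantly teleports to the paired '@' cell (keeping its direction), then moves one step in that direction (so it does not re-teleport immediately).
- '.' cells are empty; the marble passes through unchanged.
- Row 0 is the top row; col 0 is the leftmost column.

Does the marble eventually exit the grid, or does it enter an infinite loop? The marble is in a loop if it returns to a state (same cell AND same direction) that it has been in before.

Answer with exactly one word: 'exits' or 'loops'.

Answer: exits

Derivation:
Step 1: enter (4,0), '.' pass, move right to (4,1)
Step 2: enter (4,1), '.' pass, move right to (4,2)
Step 3: enter (4,2), '.' pass, move right to (4,3)
Step 4: enter (4,3), 'v' forces right->down, move down to (5,3)
Step 5: enter (5,3), '.' pass, move down to (6,3)
Step 6: enter (6,3), '.' pass, move down to (7,3)
Step 7: enter (7,3), '.' pass, move down to (8,3)
Step 8: at (8,3) — EXIT via bottom edge, pos 3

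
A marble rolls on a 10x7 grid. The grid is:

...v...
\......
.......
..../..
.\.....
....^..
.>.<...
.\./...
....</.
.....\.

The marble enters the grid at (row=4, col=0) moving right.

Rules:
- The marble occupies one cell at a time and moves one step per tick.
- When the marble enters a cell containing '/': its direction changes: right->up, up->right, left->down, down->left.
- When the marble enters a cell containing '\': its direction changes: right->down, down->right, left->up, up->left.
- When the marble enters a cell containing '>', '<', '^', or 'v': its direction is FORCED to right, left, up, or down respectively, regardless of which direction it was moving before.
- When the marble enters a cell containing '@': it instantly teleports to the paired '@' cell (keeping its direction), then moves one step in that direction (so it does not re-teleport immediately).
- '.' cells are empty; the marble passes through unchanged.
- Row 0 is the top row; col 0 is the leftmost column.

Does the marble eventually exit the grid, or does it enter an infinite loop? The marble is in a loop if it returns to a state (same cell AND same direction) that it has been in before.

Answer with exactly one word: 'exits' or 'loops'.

Step 1: enter (4,0), '.' pass, move right to (4,1)
Step 2: enter (4,1), '\' deflects right->down, move down to (5,1)
Step 3: enter (5,1), '.' pass, move down to (6,1)
Step 4: enter (6,1), '>' forces down->right, move right to (6,2)
Step 5: enter (6,2), '.' pass, move right to (6,3)
Step 6: enter (6,3), '<' forces right->left, move left to (6,2)
Step 7: enter (6,2), '.' pass, move left to (6,1)
Step 8: enter (6,1), '>' forces left->right, move right to (6,2)
Step 9: at (6,2) dir=right — LOOP DETECTED (seen before)

Answer: loops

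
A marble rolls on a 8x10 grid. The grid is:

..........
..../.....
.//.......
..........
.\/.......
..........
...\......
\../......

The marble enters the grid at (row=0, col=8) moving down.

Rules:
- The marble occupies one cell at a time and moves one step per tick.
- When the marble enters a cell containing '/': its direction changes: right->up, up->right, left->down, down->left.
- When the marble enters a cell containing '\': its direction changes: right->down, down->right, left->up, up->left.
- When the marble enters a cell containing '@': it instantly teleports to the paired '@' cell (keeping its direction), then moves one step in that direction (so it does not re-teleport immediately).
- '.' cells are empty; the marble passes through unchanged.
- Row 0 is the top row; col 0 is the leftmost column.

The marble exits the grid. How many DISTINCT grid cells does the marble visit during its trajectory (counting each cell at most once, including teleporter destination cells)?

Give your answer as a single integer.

Answer: 8

Derivation:
Step 1: enter (0,8), '.' pass, move down to (1,8)
Step 2: enter (1,8), '.' pass, move down to (2,8)
Step 3: enter (2,8), '.' pass, move down to (3,8)
Step 4: enter (3,8), '.' pass, move down to (4,8)
Step 5: enter (4,8), '.' pass, move down to (5,8)
Step 6: enter (5,8), '.' pass, move down to (6,8)
Step 7: enter (6,8), '.' pass, move down to (7,8)
Step 8: enter (7,8), '.' pass, move down to (8,8)
Step 9: at (8,8) — EXIT via bottom edge, pos 8
Distinct cells visited: 8 (path length 8)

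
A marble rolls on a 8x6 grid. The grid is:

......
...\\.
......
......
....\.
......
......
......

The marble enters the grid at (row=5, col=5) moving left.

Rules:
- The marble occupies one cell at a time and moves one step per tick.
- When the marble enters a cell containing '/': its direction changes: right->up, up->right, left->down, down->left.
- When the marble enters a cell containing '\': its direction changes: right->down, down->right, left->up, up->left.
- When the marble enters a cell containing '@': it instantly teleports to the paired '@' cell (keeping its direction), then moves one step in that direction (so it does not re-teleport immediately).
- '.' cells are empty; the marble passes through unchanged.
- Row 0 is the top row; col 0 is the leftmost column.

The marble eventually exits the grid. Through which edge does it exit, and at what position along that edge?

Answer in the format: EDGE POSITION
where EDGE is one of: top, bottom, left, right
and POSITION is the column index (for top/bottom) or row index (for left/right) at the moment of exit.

Step 1: enter (5,5), '.' pass, move left to (5,4)
Step 2: enter (5,4), '.' pass, move left to (5,3)
Step 3: enter (5,3), '.' pass, move left to (5,2)
Step 4: enter (5,2), '.' pass, move left to (5,1)
Step 5: enter (5,1), '.' pass, move left to (5,0)
Step 6: enter (5,0), '.' pass, move left to (5,-1)
Step 7: at (5,-1) — EXIT via left edge, pos 5

Answer: left 5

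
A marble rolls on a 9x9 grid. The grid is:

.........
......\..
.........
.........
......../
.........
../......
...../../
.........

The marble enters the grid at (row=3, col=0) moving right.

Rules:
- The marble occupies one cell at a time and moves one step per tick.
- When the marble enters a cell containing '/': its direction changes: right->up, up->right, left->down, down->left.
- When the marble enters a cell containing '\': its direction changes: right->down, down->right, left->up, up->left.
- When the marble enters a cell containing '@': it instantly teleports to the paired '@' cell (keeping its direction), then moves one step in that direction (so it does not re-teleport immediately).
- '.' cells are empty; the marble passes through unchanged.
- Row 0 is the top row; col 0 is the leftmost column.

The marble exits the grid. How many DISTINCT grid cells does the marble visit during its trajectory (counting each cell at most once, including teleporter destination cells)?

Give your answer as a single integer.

Answer: 9

Derivation:
Step 1: enter (3,0), '.' pass, move right to (3,1)
Step 2: enter (3,1), '.' pass, move right to (3,2)
Step 3: enter (3,2), '.' pass, move right to (3,3)
Step 4: enter (3,3), '.' pass, move right to (3,4)
Step 5: enter (3,4), '.' pass, move right to (3,5)
Step 6: enter (3,5), '.' pass, move right to (3,6)
Step 7: enter (3,6), '.' pass, move right to (3,7)
Step 8: enter (3,7), '.' pass, move right to (3,8)
Step 9: enter (3,8), '.' pass, move right to (3,9)
Step 10: at (3,9) — EXIT via right edge, pos 3
Distinct cells visited: 9 (path length 9)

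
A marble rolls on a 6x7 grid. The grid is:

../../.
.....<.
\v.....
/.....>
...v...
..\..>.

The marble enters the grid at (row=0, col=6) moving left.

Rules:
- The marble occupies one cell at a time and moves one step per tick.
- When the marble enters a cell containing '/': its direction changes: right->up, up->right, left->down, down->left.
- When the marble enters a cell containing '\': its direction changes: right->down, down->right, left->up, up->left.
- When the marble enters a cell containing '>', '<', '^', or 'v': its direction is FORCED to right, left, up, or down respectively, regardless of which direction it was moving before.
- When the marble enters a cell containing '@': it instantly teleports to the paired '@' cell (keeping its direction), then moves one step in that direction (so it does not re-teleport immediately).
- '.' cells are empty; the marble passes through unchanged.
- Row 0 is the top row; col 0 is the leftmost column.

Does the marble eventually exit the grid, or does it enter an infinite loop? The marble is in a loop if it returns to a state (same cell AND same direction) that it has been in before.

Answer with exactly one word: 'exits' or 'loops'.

Step 1: enter (0,6), '.' pass, move left to (0,5)
Step 2: enter (0,5), '/' deflects left->down, move down to (1,5)
Step 3: enter (1,5), '<' forces down->left, move left to (1,4)
Step 4: enter (1,4), '.' pass, move left to (1,3)
Step 5: enter (1,3), '.' pass, move left to (1,2)
Step 6: enter (1,2), '.' pass, move left to (1,1)
Step 7: enter (1,1), '.' pass, move left to (1,0)
Step 8: enter (1,0), '.' pass, move left to (1,-1)
Step 9: at (1,-1) — EXIT via left edge, pos 1

Answer: exits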